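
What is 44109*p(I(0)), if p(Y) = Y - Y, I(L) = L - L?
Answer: 0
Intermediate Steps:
I(L) = 0
p(Y) = 0
44109*p(I(0)) = 44109*0 = 0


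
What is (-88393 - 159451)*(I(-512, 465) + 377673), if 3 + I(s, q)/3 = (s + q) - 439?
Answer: -93240399864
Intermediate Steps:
I(s, q) = -1326 + 3*q + 3*s (I(s, q) = -9 + 3*((s + q) - 439) = -9 + 3*((q + s) - 439) = -9 + 3*(-439 + q + s) = -9 + (-1317 + 3*q + 3*s) = -1326 + 3*q + 3*s)
(-88393 - 159451)*(I(-512, 465) + 377673) = (-88393 - 159451)*((-1326 + 3*465 + 3*(-512)) + 377673) = -247844*((-1326 + 1395 - 1536) + 377673) = -247844*(-1467 + 377673) = -247844*376206 = -93240399864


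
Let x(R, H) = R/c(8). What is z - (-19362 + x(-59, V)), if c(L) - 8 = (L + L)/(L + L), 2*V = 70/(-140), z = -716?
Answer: 167873/9 ≈ 18653.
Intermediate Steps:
V = -1/4 (V = (70/(-140))/2 = (70*(-1/140))/2 = (1/2)*(-1/2) = -1/4 ≈ -0.25000)
c(L) = 9 (c(L) = 8 + (L + L)/(L + L) = 8 + (2*L)/((2*L)) = 8 + (2*L)*(1/(2*L)) = 8 + 1 = 9)
x(R, H) = R/9
z - (-19362 + x(-59, V)) = -716 - (-19362 + (1/9)*(-59)) = -716 - (-19362 - 59/9) = -716 - 1*(-174317/9) = -716 + 174317/9 = 167873/9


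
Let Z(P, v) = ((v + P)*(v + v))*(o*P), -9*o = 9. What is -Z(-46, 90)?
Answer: -364320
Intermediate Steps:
o = -1 (o = -1/9*9 = -1)
Z(P, v) = -2*P*v*(P + v) (Z(P, v) = ((v + P)*(v + v))*(-P) = ((P + v)*(2*v))*(-P) = (2*v*(P + v))*(-P) = -2*P*v*(P + v))
-Z(-46, 90) = -(-2)*(-46)*90*(-46 + 90) = -(-2)*(-46)*90*44 = -1*364320 = -364320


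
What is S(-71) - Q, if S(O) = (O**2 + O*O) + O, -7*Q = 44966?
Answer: 115043/7 ≈ 16435.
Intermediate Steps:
Q = -44966/7 (Q = -1/7*44966 = -44966/7 ≈ -6423.7)
S(O) = O + 2*O**2 (S(O) = (O**2 + O**2) + O = 2*O**2 + O = O + 2*O**2)
S(-71) - Q = -71*(1 + 2*(-71)) - 1*(-44966/7) = -71*(1 - 142) + 44966/7 = -71*(-141) + 44966/7 = 10011 + 44966/7 = 115043/7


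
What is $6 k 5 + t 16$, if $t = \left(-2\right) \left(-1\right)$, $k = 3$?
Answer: $122$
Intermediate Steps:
$t = 2$
$6 k 5 + t 16 = 6 \cdot 3 \cdot 5 + 2 \cdot 16 = 18 \cdot 5 + 32 = 90 + 32 = 122$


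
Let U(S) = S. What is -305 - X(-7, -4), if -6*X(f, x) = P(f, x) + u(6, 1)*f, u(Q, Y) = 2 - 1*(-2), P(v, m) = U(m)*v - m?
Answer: -913/3 ≈ -304.33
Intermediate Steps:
P(v, m) = -m + m*v (P(v, m) = m*v - m = -m + m*v)
u(Q, Y) = 4 (u(Q, Y) = 2 + 2 = 4)
X(f, x) = -2*f/3 - x*(-1 + f)/6 (X(f, x) = -(x*(-1 + f) + 4*f)/6 = -(4*f + x*(-1 + f))/6 = -2*f/3 - x*(-1 + f)/6)
-305 - X(-7, -4) = -305 - (-⅔*(-7) + (⅙)*(-4) - ⅙*(-7)*(-4)) = -305 - (14/3 - ⅔ - 14/3) = -305 - 1*(-⅔) = -305 + ⅔ = -913/3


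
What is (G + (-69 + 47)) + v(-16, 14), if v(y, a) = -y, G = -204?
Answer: -210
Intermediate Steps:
(G + (-69 + 47)) + v(-16, 14) = (-204 + (-69 + 47)) - 1*(-16) = (-204 - 22) + 16 = -226 + 16 = -210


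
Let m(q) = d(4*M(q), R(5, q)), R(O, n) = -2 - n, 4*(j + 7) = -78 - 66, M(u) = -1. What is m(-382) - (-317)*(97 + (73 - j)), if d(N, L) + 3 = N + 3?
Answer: 67517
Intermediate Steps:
j = -43 (j = -7 + (-78 - 66)/4 = -7 + (1/4)*(-144) = -7 - 36 = -43)
d(N, L) = N (d(N, L) = -3 + (N + 3) = -3 + (3 + N) = N)
m(q) = -4 (m(q) = 4*(-1) = -4)
m(-382) - (-317)*(97 + (73 - j)) = -4 - (-317)*(97 + (73 - 1*(-43))) = -4 - (-317)*(97 + (73 + 43)) = -4 - (-317)*(97 + 116) = -4 - (-317)*213 = -4 - 1*(-67521) = -4 + 67521 = 67517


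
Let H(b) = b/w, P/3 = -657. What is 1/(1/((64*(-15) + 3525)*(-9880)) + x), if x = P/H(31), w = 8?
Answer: -785608200/399595809631 ≈ -0.0019660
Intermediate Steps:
P = -1971 (P = 3*(-657) = -1971)
H(b) = b/8
x = -15768/31 (x = -1971/((⅛)*31) = -1971/31/8 = -1971*8/31 = -15768/31 ≈ -508.65)
1/(1/((64*(-15) + 3525)*(-9880)) + x) = 1/(1/((64*(-15) + 3525)*(-9880)) - 15768/31) = 1/(-1/9880/(-960 + 3525) - 15768/31) = 1/(-1/9880/2565 - 15768/31) = 1/((1/2565)*(-1/9880) - 15768/31) = 1/(-1/25342200 - 15768/31) = 1/(-399595809631/785608200) = -785608200/399595809631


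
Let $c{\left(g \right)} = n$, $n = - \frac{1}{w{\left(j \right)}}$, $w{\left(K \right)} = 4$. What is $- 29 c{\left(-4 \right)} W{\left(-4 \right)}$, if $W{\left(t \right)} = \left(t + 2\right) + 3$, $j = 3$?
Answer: $\frac{29}{4} \approx 7.25$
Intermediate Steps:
$W{\left(t \right)} = 5 + t$ ($W{\left(t \right)} = \left(2 + t\right) + 3 = 5 + t$)
$n = - \frac{1}{4} \approx -0.25$
$c{\left(g \right)} = - \frac{1}{4}$
$- 29 c{\left(-4 \right)} W{\left(-4 \right)} = \left(-29\right) \left(- \frac{1}{4}\right) \left(5 - 4\right) = \frac{29}{4} \cdot 1 = \frac{29}{4}$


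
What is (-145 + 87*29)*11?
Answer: 26158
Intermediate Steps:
(-145 + 87*29)*11 = (-145 + 2523)*11 = 2378*11 = 26158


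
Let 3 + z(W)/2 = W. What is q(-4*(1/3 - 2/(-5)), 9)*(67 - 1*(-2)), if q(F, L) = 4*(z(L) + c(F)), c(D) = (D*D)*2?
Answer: 604624/75 ≈ 8061.7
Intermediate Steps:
z(W) = -6 + 2*W
c(D) = 2*D² (c(D) = D²*2 = 2*D²)
q(F, L) = -24 + 8*L + 8*F² (q(F, L) = 4*((-6 + 2*L) + 2*F²) = 4*(-6 + 2*L + 2*F²) = -24 + 8*L + 8*F²)
q(-4*(1/3 - 2/(-5)), 9)*(67 - 1*(-2)) = (-24 + 8*9 + 8*(-4*(1/3 - 2/(-5)))²)*(67 - 1*(-2)) = (-24 + 72 + 8*(-4*(1*(⅓) - 2*(-⅕)))²)*(67 + 2) = (-24 + 72 + 8*(-4*(⅓ + ⅖))²)*69 = (-24 + 72 + 8*(-4*11/15)²)*69 = (-24 + 72 + 8*(-44/15)²)*69 = (-24 + 72 + 8*(1936/225))*69 = (-24 + 72 + 15488/225)*69 = (26288/225)*69 = 604624/75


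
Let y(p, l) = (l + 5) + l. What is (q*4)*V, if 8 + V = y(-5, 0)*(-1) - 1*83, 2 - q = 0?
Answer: -768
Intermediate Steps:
q = 2 (q = 2 - 1*0 = 2 + 0 = 2)
y(p, l) = 5 + 2*l (y(p, l) = (5 + l) + l = 5 + 2*l)
V = -96 (V = -8 + ((5 + 2*0)*(-1) - 1*83) = -8 + ((5 + 0)*(-1) - 83) = -8 + (5*(-1) - 83) = -8 + (-5 - 83) = -8 - 88 = -96)
(q*4)*V = (2*4)*(-96) = 8*(-96) = -768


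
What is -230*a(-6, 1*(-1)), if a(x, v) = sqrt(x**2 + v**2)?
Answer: -230*sqrt(37) ≈ -1399.0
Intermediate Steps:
a(x, v) = sqrt(v**2 + x**2)
-230*a(-6, 1*(-1)) = -230*sqrt((1*(-1))**2 + (-6)**2) = -230*sqrt((-1)**2 + 36) = -230*sqrt(1 + 36) = -230*sqrt(37)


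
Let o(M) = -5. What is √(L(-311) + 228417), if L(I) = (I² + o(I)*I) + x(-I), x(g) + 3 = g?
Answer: √327001 ≈ 571.84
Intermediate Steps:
x(g) = -3 + g
L(I) = -3 + I² - 6*I (L(I) = (I² - 5*I) + (-3 - I) = -3 + I² - 6*I)
√(L(-311) + 228417) = √((-3 + (-311)² - 6*(-311)) + 228417) = √((-3 + 96721 + 1866) + 228417) = √(98584 + 228417) = √327001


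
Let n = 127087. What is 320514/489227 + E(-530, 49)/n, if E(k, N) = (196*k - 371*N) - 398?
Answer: -19176108021/62174391749 ≈ -0.30842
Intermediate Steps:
E(k, N) = -398 - 371*N + 196*k (E(k, N) = (-371*N + 196*k) - 398 = -398 - 371*N + 196*k)
320514/489227 + E(-530, 49)/n = 320514/489227 + (-398 - 371*49 + 196*(-530))/127087 = 320514*(1/489227) + (-398 - 18179 - 103880)*(1/127087) = 320514/489227 - 122457*1/127087 = 320514/489227 - 122457/127087 = -19176108021/62174391749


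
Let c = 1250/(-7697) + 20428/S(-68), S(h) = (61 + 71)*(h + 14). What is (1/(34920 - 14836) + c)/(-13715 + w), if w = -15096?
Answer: 417098447291/3968329593675348 ≈ 0.00010511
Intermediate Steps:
S(h) = 1848 + 132*h (S(h) = 132*(14 + h) = 1848 + 132*h)
c = -41536079/13716054 (c = 1250/(-7697) + 20428/(1848 + 132*(-68)) = 1250*(-1/7697) + 20428/(1848 - 8976) = -1250/7697 + 20428/(-7128) = -1250/7697 + 20428*(-1/7128) = -1250/7697 - 5107/1782 = -41536079/13716054 ≈ -3.0283)
(1/(34920 - 14836) + c)/(-13715 + w) = (1/(34920 - 14836) - 41536079/13716054)/(-13715 - 15096) = (1/20084 - 41536079/13716054)/(-28811) = (1/20084 - 41536079/13716054)*(-1/28811) = -417098447291/137736614268*(-1/28811) = 417098447291/3968329593675348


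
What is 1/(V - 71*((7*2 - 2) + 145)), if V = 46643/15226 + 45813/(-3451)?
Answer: -52544926/586254873867 ≈ -8.9628e-5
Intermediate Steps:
V = -536583745/52544926 (V = 46643*(1/15226) + 45813*(-1/3451) = 46643/15226 - 45813/3451 = -536583745/52544926 ≈ -10.212)
1/(V - 71*((7*2 - 2) + 145)) = 1/(-536583745/52544926 - 71*((7*2 - 2) + 145)) = 1/(-536583745/52544926 - 71*((14 - 2) + 145)) = 1/(-536583745/52544926 - 71*(12 + 145)) = 1/(-536583745/52544926 - 71*157) = 1/(-536583745/52544926 - 11147) = 1/(-586254873867/52544926) = -52544926/586254873867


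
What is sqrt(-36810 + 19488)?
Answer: I*sqrt(17322) ≈ 131.61*I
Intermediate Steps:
sqrt(-36810 + 19488) = sqrt(-17322) = I*sqrt(17322)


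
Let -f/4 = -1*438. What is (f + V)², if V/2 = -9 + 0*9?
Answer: 3006756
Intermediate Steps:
f = 1752 (f = -(-4)*438 = -4*(-438) = 1752)
V = -18 (V = 2*(-9 + 0*9) = 2*(-9 + 0) = 2*(-9) = -18)
(f + V)² = (1752 - 18)² = 1734² = 3006756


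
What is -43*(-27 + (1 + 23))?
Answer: 129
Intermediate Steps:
-43*(-27 + (1 + 23)) = -43*(-27 + 24) = -43*(-3) = 129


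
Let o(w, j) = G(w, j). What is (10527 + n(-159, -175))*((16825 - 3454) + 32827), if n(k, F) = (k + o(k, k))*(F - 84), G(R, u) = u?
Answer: 4291286022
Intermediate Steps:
o(w, j) = j
n(k, F) = 2*k*(-84 + F) (n(k, F) = (k + k)*(F - 84) = (2*k)*(-84 + F) = 2*k*(-84 + F))
(10527 + n(-159, -175))*((16825 - 3454) + 32827) = (10527 + 2*(-159)*(-84 - 175))*((16825 - 3454) + 32827) = (10527 + 2*(-159)*(-259))*(13371 + 32827) = (10527 + 82362)*46198 = 92889*46198 = 4291286022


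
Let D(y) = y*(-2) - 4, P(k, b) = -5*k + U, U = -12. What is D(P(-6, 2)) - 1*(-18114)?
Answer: 18074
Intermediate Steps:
P(k, b) = -12 - 5*k (P(k, b) = -5*k - 12 = -12 - 5*k)
D(y) = -4 - 2*y (D(y) = -2*y - 4 = -4 - 2*y)
D(P(-6, 2)) - 1*(-18114) = (-4 - 2*(-12 - 5*(-6))) - 1*(-18114) = (-4 - 2*(-12 + 30)) + 18114 = (-4 - 2*18) + 18114 = (-4 - 36) + 18114 = -40 + 18114 = 18074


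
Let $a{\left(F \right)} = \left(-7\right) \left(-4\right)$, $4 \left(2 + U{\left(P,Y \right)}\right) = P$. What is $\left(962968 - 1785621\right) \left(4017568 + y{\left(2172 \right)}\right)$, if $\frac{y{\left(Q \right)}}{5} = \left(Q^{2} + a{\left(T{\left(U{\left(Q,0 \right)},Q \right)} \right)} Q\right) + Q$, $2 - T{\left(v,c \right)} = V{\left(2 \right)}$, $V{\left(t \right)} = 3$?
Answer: $-22968823855484$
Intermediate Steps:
$U{\left(P,Y \right)} = -2 + \frac{P}{4}$
$T{\left(v,c \right)} = -1$ ($T{\left(v,c \right)} = 2 - 3 = -1$)
$a{\left(F \right)} = 28$
$y{\left(Q \right)} = 5 Q^{2} + 145 Q$ ($y{\left(Q \right)} = 5 \left(\left(Q^{2} + 28 Q\right) + Q\right) = 5 \left(Q^{2} + 29 Q\right) = 5 Q^{2} + 145 Q$)
$\left(962968 - 1785621\right) \left(4017568 + y{\left(2172 \right)}\right) = \left(962968 - 1785621\right) \left(4017568 + 5 \cdot 2172 \left(29 + 2172\right)\right) = - 822653 \left(4017568 + 5 \cdot 2172 \cdot 2201\right) = - 822653 \left(4017568 + 23902860\right) = \left(-822653\right) 27920428 = -22968823855484$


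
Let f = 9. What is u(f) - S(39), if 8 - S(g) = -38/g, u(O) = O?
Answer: 1/39 ≈ 0.025641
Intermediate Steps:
S(g) = 8 + 38/g (S(g) = 8 - (-38)/g = 8 + 38/g)
u(f) - S(39) = 9 - (8 + 38/39) = 9 - 1*350/39 = 9 - 350/39 = 1/39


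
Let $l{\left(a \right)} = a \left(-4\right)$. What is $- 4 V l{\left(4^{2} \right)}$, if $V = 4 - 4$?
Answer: $0$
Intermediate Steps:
$V = 0$
$l{\left(a \right)} = - 4 a$
$- 4 V l{\left(4^{2} \right)} = \left(-4\right) 0 \left(- 4 \cdot 4^{2}\right) = 0 \left(\left(-4\right) 16\right) = 0 \left(-64\right) = 0$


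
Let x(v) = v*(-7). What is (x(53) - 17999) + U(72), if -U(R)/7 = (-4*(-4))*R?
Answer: -26434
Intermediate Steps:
x(v) = -7*v
U(R) = -112*R (U(R) = -7*(-4*(-4))*R = -112*R)
(x(53) - 17999) + U(72) = (-7*53 - 17999) - 112*72 = (-371 - 17999) - 8064 = -18370 - 8064 = -26434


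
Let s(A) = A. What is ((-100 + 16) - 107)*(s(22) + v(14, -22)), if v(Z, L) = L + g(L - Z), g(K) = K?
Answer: 6876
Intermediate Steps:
v(Z, L) = -Z + 2*L (v(Z, L) = L + (L - Z) = -Z + 2*L)
((-100 + 16) - 107)*(s(22) + v(14, -22)) = ((-100 + 16) - 107)*(22 + (-1*14 + 2*(-22))) = (-84 - 107)*(22 + (-14 - 44)) = -191*(22 - 58) = -191*(-36) = 6876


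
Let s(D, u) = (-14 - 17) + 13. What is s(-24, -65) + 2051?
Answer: 2033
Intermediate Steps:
s(D, u) = -18 (s(D, u) = -31 + 13 = -18)
s(-24, -65) + 2051 = -18 + 2051 = 2033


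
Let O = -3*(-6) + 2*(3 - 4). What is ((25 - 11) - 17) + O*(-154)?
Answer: -2467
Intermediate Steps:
O = 16 (O = 18 + 2*(-1) = 18 - 2 = 16)
((25 - 11) - 17) + O*(-154) = ((25 - 11) - 17) + 16*(-154) = (14 - 17) - 2464 = -3 - 2464 = -2467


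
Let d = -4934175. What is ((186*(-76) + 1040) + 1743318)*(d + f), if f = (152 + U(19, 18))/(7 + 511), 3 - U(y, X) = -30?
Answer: -59760522632395/7 ≈ -8.5372e+12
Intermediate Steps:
U(y, X) = 33 (U(y, X) = 3 - 1*(-30) = 3 + 30 = 33)
f = 5/14 (f = (152 + 33)/(7 + 511) = 185/518 = (1/518)*185 = 5/14 ≈ 0.35714)
((186*(-76) + 1040) + 1743318)*(d + f) = ((186*(-76) + 1040) + 1743318)*(-4934175 + 5/14) = ((-14136 + 1040) + 1743318)*(-69078445/14) = (-13096 + 1743318)*(-69078445/14) = 1730222*(-69078445/14) = -59760522632395/7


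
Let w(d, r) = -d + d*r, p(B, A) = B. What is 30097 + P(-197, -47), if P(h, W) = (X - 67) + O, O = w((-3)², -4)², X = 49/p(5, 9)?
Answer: 160324/5 ≈ 32065.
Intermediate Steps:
X = 49/5 ≈ 9.8000
O = 2025 (O = ((-3)²*(-1 - 4))² = (9*(-5))² = (-45)² = 2025)
P(h, W) = 9839/5 (P(h, W) = (49/5 - 67) + 2025 = -286/5 + 2025 = 9839/5)
30097 + P(-197, -47) = 30097 + 9839/5 = 160324/5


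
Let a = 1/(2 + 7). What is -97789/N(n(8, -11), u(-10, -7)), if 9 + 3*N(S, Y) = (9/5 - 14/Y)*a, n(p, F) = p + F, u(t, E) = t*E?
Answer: 13201515/397 ≈ 33253.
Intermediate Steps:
a = 1/9 ≈ 0.11111
u(t, E) = E*t
n(p, F) = F + p
N(S, Y) = -44/15 - 14/(27*Y) (N(S, Y) = -3 + ((9/5 - 14/Y)*(1/9))/3 = -3 + (1/5 - 14/(9*Y))/3 = -3 + (1/15 - 14/(27*Y)) = -44/15 - 14/(27*Y))
-97789/N(n(8, -11), u(-10, -7)) = -97789*4725/(-35 - (-1386)*(-10)) = -97789*4725/(-35 - 198*70) = -97789*4725/(-35 - 13860) = -97789/((2/135)*(1/70)*(-13895)) = -97789/(-397/135) = -97789*(-135/397) = 13201515/397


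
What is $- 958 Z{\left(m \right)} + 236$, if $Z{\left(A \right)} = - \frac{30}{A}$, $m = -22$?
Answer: $- \frac{11774}{11} \approx -1070.4$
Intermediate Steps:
$- 958 Z{\left(m \right)} + 236 = - 958 \left(- \frac{30}{-22}\right) + 236 = - 958 \left(\left(-30\right) \left(- \frac{1}{22}\right)\right) + 236 = \left(-958\right) \frac{15}{11} + 236 = - \frac{14370}{11} + 236 = - \frac{11774}{11}$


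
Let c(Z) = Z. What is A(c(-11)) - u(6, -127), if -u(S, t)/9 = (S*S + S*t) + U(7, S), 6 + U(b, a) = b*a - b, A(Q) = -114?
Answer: -6387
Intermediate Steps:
U(b, a) = -6 - b + a*b (U(b, a) = -6 + (b*a - b) = -6 + (a*b - b) = -6 + (-b + a*b) = -6 - b + a*b)
u(S, t) = 117 - 63*S - 9*S**2 - 9*S*t (u(S, t) = -9*((S*S + S*t) + (-6 - 1*7 + S*7)) = -9*((S**2 + S*t) + (-6 - 7 + 7*S)) = -9*((S**2 + S*t) + (-13 + 7*S)) = -9*(-13 + S**2 + 7*S + S*t) = 117 - 63*S - 9*S**2 - 9*S*t)
A(c(-11)) - u(6, -127) = -114 - (117 - 63*6 - 9*6**2 - 9*6*(-127)) = -114 - (117 - 378 - 9*36 + 6858) = -114 - (117 - 378 - 324 + 6858) = -114 - 1*6273 = -114 - 6273 = -6387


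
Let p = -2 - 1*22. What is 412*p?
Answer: -9888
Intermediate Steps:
p = -24 (p = -2 - 22 = -24)
412*p = 412*(-24) = -9888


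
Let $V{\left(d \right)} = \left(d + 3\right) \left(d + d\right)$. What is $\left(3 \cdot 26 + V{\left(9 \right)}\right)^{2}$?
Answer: $86436$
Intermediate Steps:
$V{\left(d \right)} = 2 d \left(3 + d\right)$ ($V{\left(d \right)} = \left(3 + d\right) 2 d = 2 d \left(3 + d\right)$)
$\left(3 \cdot 26 + V{\left(9 \right)}\right)^{2} = \left(3 \cdot 26 + 2 \cdot 9 \left(3 + 9\right)\right)^{2} = \left(78 + 2 \cdot 9 \cdot 12\right)^{2} = \left(78 + 216\right)^{2} = 294^{2} = 86436$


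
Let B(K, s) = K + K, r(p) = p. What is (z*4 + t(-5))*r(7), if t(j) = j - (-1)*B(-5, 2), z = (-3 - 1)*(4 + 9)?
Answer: -1561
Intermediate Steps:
z = -52 (z = -4*13 = -52)
B(K, s) = 2*K
t(j) = -10 + j (t(j) = j - (-1)*2*(-5) = j - (-1)*(-10) = j - 1*10 = j - 10 = -10 + j)
(z*4 + t(-5))*r(7) = (-52*4 + (-10 - 5))*7 = (-208 - 15)*7 = -223*7 = -1561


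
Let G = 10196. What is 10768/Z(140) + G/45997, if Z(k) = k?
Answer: 17740112/229985 ≈ 77.136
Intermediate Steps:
10768/Z(140) + G/45997 = 10768/140 + 10196/45997 = 10768*(1/140) + 10196*(1/45997) = 2692/35 + 10196/45997 = 17740112/229985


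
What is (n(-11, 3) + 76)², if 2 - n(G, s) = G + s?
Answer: 7396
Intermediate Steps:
n(G, s) = 2 - G - s (n(G, s) = 2 - (G + s) = 2 + (-G - s) = 2 - G - s)
(n(-11, 3) + 76)² = ((2 - 1*(-11) - 1*3) + 76)² = ((2 + 11 - 3) + 76)² = (10 + 76)² = 86² = 7396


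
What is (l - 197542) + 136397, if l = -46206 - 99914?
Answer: -207265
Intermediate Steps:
l = -146120
(l - 197542) + 136397 = (-146120 - 197542) + 136397 = -343662 + 136397 = -207265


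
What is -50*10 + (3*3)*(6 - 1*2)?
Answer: -464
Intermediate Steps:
-50*10 + (3*3)*(6 - 1*2) = -500 + 9*(6 - 2) = -500 + 9*4 = -500 + 36 = -464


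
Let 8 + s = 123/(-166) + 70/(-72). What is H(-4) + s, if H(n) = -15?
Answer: -73843/2988 ≈ -24.713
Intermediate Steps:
s = -29023/2988 (s = -8 + (123/(-166) + 70/(-72)) = -8 + (123*(-1/166) + 70*(-1/72)) = -8 + (-123/166 - 35/36) = -8 - 5119/2988 = -29023/2988 ≈ -9.7132)
H(-4) + s = -15 - 29023/2988 = -73843/2988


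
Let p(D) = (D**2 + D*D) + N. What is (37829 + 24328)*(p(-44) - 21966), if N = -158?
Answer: -1134489564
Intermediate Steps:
p(D) = -158 + 2*D**2 (p(D) = (D**2 + D*D) - 158 = (D**2 + D**2) - 158 = 2*D**2 - 158 = -158 + 2*D**2)
(37829 + 24328)*(p(-44) - 21966) = (37829 + 24328)*((-158 + 2*(-44)**2) - 21966) = 62157*((-158 + 2*1936) - 21966) = 62157*((-158 + 3872) - 21966) = 62157*(3714 - 21966) = 62157*(-18252) = -1134489564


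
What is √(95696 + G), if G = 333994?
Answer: √429690 ≈ 655.51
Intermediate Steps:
√(95696 + G) = √(95696 + 333994) = √429690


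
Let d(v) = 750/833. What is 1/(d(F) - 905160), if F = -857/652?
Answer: -833/753997530 ≈ -1.1048e-6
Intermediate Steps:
F = -857/652 (F = -857*1/652 = -857/652 ≈ -1.3144)
d(v) = 750/833 (d(v) = 750*(1/833) = 750/833)
1/(d(F) - 905160) = 1/(750/833 - 905160) = 1/(-753997530/833) = -833/753997530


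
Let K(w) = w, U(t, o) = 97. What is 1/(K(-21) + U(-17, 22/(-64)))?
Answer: 1/76 ≈ 0.013158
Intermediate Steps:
1/(K(-21) + U(-17, 22/(-64))) = 1/(-21 + 97) = 1/76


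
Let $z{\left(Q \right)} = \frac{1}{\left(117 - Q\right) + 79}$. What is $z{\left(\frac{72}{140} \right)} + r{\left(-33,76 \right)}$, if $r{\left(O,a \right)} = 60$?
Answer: $\frac{410555}{6842} \approx 60.005$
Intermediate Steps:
$z{\left(Q \right)} = \frac{1}{196 - Q}$
$z{\left(\frac{72}{140} \right)} + r{\left(-33,76 \right)} = - \frac{1}{-196 + \frac{72}{140}} + 60 = - \frac{1}{-196 + 72 \cdot \frac{1}{140}} + 60 = - \frac{1}{-196 + \frac{18}{35}} + 60 = - \frac{1}{- \frac{6842}{35}} + 60 = \left(-1\right) \left(- \frac{35}{6842}\right) + 60 = \frac{35}{6842} + 60 = \frac{410555}{6842}$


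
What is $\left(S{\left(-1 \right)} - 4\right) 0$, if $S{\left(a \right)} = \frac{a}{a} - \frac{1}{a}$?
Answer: $0$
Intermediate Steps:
$S{\left(a \right)} = 1 - \frac{1}{a}$
$\left(S{\left(-1 \right)} - 4\right) 0 = \left(\frac{-1 - 1}{-1} - 4\right) 0 = \left(\left(-1\right) \left(-2\right) - 4\right) 0 = \left(2 - 4\right) 0 = \left(-2\right) 0 = 0$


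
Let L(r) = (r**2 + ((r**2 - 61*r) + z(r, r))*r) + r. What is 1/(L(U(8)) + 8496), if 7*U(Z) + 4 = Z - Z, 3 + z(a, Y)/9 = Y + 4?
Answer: 343/2906392 ≈ 0.00011802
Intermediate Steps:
z(a, Y) = 9 + 9*Y (z(a, Y) = -27 + 9*(Y + 4) = -27 + 9*(4 + Y) = -27 + (36 + 9*Y) = 9 + 9*Y)
U(Z) = -4/7 (U(Z) = -4/7 + (Z - Z)/7 = -4/7 + (1/7)*0 = -4/7 + 0 = -4/7)
L(r) = r + r**2 + r*(9 + r**2 - 52*r) (L(r) = (r**2 + ((r**2 - 61*r) + (9 + 9*r))*r) + r = (r**2 + (9 + r**2 - 52*r)*r) + r = (r**2 + r*(9 + r**2 - 52*r)) + r = r + r**2 + r*(9 + r**2 - 52*r))
1/(L(U(8)) + 8496) = 1/(-4*(10 + (-4/7)**2 - 51*(-4/7))/7 + 8496) = 1/(-4*(10 + 16/49 + 204/7)/7 + 8496) = 1/(-4/7*1934/49 + 8496) = 1/(-7736/343 + 8496) = 1/(2906392/343) = 343/2906392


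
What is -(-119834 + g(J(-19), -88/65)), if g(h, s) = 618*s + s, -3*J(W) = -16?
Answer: 7843682/65 ≈ 1.2067e+5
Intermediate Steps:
J(W) = 16/3 (J(W) = -⅓*(-16) = 16/3)
g(h, s) = 619*s
-(-119834 + g(J(-19), -88/65)) = -(-119834 + 619*(-88/65)) = -(-119834 - 54472/65) = -1*(-7843682/65) = 7843682/65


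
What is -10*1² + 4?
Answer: -6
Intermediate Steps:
-10*1² + 4 = -10*1 + 4 = -10 + 4 = -6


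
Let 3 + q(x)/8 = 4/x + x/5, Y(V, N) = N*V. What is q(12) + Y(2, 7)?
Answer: 178/15 ≈ 11.867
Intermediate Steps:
q(x) = -24 + 32/x + 8*x/5 (q(x) = -24 + 8*(4/x + x/5) = -24 + (32/x + 8*x/5) = -24 + 32/x + 8*x/5)
q(12) + Y(2, 7) = (-24 + 32/12 + (8/5)*12) + 7*2 = (-24 + 32*(1/12) + 96/5) + 14 = (-24 + 8/3 + 96/5) + 14 = -32/15 + 14 = 178/15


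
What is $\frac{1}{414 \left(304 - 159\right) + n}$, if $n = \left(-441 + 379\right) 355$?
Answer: $\frac{1}{38020} \approx 2.6302 \cdot 10^{-5}$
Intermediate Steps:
$n = -22010$ ($n = \left(-62\right) 355 = -22010$)
$\frac{1}{414 \left(304 - 159\right) + n} = \frac{1}{414 \left(304 - 159\right) - 22010} = \frac{1}{414 \cdot 145 - 22010} = \frac{1}{60030 - 22010} = \frac{1}{38020}$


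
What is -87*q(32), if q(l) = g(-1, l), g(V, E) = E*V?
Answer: 2784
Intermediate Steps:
q(l) = -l (q(l) = l*(-1) = -l)
-87*q(32) = -(-87)*32 = -87*(-32) = 2784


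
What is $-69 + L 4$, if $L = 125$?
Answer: $431$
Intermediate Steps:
$-69 + L 4 = -69 + 125 \cdot 4 = -69 + 500 = 431$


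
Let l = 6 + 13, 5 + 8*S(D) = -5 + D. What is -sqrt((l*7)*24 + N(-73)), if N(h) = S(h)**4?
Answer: -sqrt(60532753)/64 ≈ -121.57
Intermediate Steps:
S(D) = -5/4 + D/8 (S(D) = -5/8 + (-5 + D)/8 = -5/8 + (-5/8 + D/8) = -5/4 + D/8)
N(h) = (-5/4 + h/8)**4
l = 19
-sqrt((l*7)*24 + N(-73)) = -sqrt((19*7)*24 + (-10 - 73)**4/4096) = -sqrt(133*24 + (1/4096)*(-83)**4) = -sqrt(3192 + (1/4096)*47458321) = -sqrt(3192 + 47458321/4096) = -sqrt(60532753/4096) = -sqrt(60532753)/64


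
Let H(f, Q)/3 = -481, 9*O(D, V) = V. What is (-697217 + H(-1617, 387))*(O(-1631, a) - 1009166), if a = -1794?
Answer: 2115609551360/3 ≈ 7.0520e+11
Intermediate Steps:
O(D, V) = V/9
H(f, Q) = -1443 (H(f, Q) = 3*(-481) = -1443)
(-697217 + H(-1617, 387))*(O(-1631, a) - 1009166) = (-697217 - 1443)*((⅑)*(-1794) - 1009166) = -698660*(-598/3 - 1009166) = -698660*(-3028096/3) = 2115609551360/3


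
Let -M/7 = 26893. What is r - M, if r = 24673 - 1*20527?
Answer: 192397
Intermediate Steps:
M = -188251 (M = -7*26893 = -188251)
r = 4146 (r = 24673 - 20527 = 4146)
r - M = 4146 - 1*(-188251) = 4146 + 188251 = 192397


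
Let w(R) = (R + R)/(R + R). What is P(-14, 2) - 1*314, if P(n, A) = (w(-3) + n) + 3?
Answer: -324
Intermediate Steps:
w(R) = 1 (w(R) = (2*R)/((2*R)) = (2*R)*(1/(2*R)) = 1)
P(n, A) = 4 + n (P(n, A) = (1 + n) + 3 = 4 + n)
P(-14, 2) - 1*314 = (4 - 14) - 1*314 = -10 - 314 = -324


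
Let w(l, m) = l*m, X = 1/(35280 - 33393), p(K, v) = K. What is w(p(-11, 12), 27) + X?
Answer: -560438/1887 ≈ -297.00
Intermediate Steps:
X = 1/1887 ≈ 0.00052994
w(p(-11, 12), 27) + X = -11*27 + 1/1887 = -297 + 1/1887 = -560438/1887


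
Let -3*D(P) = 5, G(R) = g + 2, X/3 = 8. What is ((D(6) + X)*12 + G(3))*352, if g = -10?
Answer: 91520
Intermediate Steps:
X = 24 (X = 3*8 = 24)
G(R) = -8 (G(R) = -10 + 2 = -8)
D(P) = -5/3 (D(P) = -⅓*5 = -5/3)
((D(6) + X)*12 + G(3))*352 = ((-5/3 + 24)*12 - 8)*352 = ((67/3)*12 - 8)*352 = (268 - 8)*352 = 260*352 = 91520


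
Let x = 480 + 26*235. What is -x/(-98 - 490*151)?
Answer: 3295/37044 ≈ 0.088948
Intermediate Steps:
x = 6590 (x = 480 + 6110 = 6590)
-x/(-98 - 490*151) = -6590/(-98 - 490*151) = -6590/(-98 - 73990) = -6590/(-74088) = -6590*(-1)/74088 = -1*(-3295/37044) = 3295/37044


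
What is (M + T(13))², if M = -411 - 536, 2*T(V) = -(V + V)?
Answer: 921600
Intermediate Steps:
T(V) = -V (T(V) = (-(V + V))/2 = (-2*V)/2 = -V)
M = -947
(M + T(13))² = (-947 - 1*13)² = (-947 - 13)² = (-960)² = 921600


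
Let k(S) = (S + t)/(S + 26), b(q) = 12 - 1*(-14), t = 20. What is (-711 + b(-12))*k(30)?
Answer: -17125/28 ≈ -611.61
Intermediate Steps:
b(q) = 26 (b(q) = 12 + 14 = 26)
k(S) = (20 + S)/(26 + S) (k(S) = (S + 20)/(S + 26) = (20 + S)/(26 + S))
(-711 + b(-12))*k(30) = (-711 + 26)*((20 + 30)/(26 + 30)) = -685*50/56 = -685*25/28 = -17125/28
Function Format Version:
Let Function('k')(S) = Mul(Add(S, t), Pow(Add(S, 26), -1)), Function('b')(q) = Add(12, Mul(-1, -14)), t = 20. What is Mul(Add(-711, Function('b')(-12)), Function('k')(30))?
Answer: Rational(-17125, 28) ≈ -611.61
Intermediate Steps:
Function('b')(q) = 26 (Function('b')(q) = Add(12, 14) = 26)
Function('k')(S) = Mul(Pow(Add(26, S), -1), Add(20, S)) (Function('k')(S) = Mul(Add(S, 20), Pow(Add(S, 26), -1)) = Mul(Add(20, S), Pow(Add(26, S), -1)) = Mul(Pow(Add(26, S), -1), Add(20, S)))
Mul(Add(-711, Function('b')(-12)), Function('k')(30)) = Mul(Add(-711, 26), Mul(Pow(Add(26, 30), -1), Add(20, 30))) = Mul(-685, Mul(Pow(56, -1), 50)) = Mul(-685, Mul(Rational(1, 56), 50)) = Mul(-685, Rational(25, 28)) = Rational(-17125, 28)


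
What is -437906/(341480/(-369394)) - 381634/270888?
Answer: 2738666977861357/5781427140 ≈ 4.7370e+5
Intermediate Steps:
-437906/(341480/(-369394)) - 381634/270888 = -437906/(341480*(-1/369394)) - 381634*1/270888 = -437906/(-170740/184697) - 190817/135444 = -437906*(-184697/170740) - 190817/135444 = 40439962241/85370 - 190817/135444 = 2738666977861357/5781427140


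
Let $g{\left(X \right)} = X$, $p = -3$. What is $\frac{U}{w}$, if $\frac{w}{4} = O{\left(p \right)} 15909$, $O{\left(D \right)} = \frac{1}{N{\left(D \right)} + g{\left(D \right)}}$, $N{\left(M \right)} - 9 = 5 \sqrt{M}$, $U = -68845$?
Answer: $- \frac{68845}{10606} - \frac{344225 i \sqrt{3}}{63636} \approx -6.4911 - 9.3692 i$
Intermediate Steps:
$N{\left(M \right)} = 9 + 5 \sqrt{M}$
$O{\left(D \right)} = \frac{1}{9 + D + 5 \sqrt{D}}$ ($O{\left(D \right)} = \frac{1}{\left(9 + 5 \sqrt{D}\right) + D} = \frac{1}{9 + D + 5 \sqrt{D}}$)
$w = \frac{63636}{6 + 5 i \sqrt{3}}$ ($w = 4 \frac{1}{9 - 3 + 5 \sqrt{-3}} \cdot 15909 = 4 \frac{1}{9 - 3 + 5 i \sqrt{3}} \cdot 15909 = 4 \frac{1}{6 + 5 i \sqrt{3}} \cdot 15909 = 4 \frac{15909}{6 + 5 i \sqrt{3}} = \frac{63636}{6 + 5 i \sqrt{3}} \approx 3439.8 - 4964.9 i$)
$\frac{U}{w} = - \frac{68845}{\frac{127272}{37} - \frac{106060 i \sqrt{3}}{37}}$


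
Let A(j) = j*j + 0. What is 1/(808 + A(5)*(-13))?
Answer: 1/483 ≈ 0.0020704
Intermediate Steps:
A(j) = j² (A(j) = j² + 0 = j²)
1/(808 + A(5)*(-13)) = 1/(808 + 5²*(-13)) = 1/(808 + 25*(-13)) = 1/(808 - 325) = 1/483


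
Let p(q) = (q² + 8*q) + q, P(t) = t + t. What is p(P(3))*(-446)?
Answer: -40140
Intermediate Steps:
P(t) = 2*t
p(q) = q² + 9*q
p(P(3))*(-446) = ((2*3)*(9 + 2*3))*(-446) = (6*(9 + 6))*(-446) = (6*15)*(-446) = 90*(-446) = -40140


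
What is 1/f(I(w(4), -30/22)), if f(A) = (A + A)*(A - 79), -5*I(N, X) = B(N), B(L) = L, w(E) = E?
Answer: 25/3192 ≈ 0.0078321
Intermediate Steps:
I(N, X) = -N/5
f(A) = 2*A*(-79 + A) (f(A) = (2*A)*(-79 + A) = 2*A*(-79 + A))
1/f(I(w(4), -30/22)) = 1/(2*(-⅕*4)*(-79 - ⅕*4)) = 1/(2*(-⅘)*(-79 - ⅘)) = 1/(2*(-⅘)*(-399/5)) = 1/(3192/25) = 25/3192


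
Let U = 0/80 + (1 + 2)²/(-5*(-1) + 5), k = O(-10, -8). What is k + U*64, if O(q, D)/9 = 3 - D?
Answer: 783/5 ≈ 156.60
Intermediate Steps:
O(q, D) = 27 - 9*D (O(q, D) = 9*(3 - D) = 27 - 9*D)
k = 99 (k = 27 - 9*(-8) = 27 + 72 = 99)
U = 9/10 (U = 0*(1/80) + 3²/(5 + 5) = 0 + 9/10 = 9/10 ≈ 0.90000)
k + U*64 = 99 + (9/10)*64 = 99 + 288/5 = 783/5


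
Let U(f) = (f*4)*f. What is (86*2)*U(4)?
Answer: 11008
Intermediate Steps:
U(f) = 4*f² (U(f) = (4*f)*f = 4*f²)
(86*2)*U(4) = (86*2)*(4*4²) = 172*(4*16) = 172*64 = 11008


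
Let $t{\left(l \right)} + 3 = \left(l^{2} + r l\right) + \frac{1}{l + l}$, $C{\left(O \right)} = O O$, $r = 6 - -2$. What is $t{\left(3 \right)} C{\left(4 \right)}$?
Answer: $\frac{1448}{3} \approx 482.67$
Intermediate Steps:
$r = 8$ ($r = 6 + 2 = 8$)
$C{\left(O \right)} = O^{2}$
$t{\left(l \right)} = -3 + l^{2} + \frac{1}{2 l} + 8 l$ ($t{\left(l \right)} = -3 + \left(\left(l^{2} + 8 l\right) + \frac{1}{l + l}\right) = -3 + \left(\left(l^{2} + 8 l\right) + \frac{1}{2 l}\right) = -3 + \left(l^{2} + \frac{1}{2 l} + 8 l\right) = -3 + l^{2} + \frac{1}{2 l} + 8 l$)
$t{\left(3 \right)} C{\left(4 \right)} = \left(-3 + 3^{2} + \frac{1}{2 \cdot 3} + 8 \cdot 3\right) 4^{2} = \left(-3 + 9 + \frac{1}{2} \cdot \frac{1}{3} + 24\right) 16 = \left(-3 + 9 + \frac{1}{6} + 24\right) 16 = \frac{181}{6} \cdot 16 = \frac{1448}{3}$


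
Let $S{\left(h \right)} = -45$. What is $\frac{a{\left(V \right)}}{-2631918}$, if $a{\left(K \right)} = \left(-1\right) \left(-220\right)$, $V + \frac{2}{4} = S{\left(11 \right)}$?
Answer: $- \frac{110}{1315959} \approx -8.3589 \cdot 10^{-5}$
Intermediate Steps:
$V = - \frac{91}{2}$ ($V = - \frac{1}{2} - 45 = - \frac{91}{2} \approx -45.5$)
$a{\left(K \right)} = 220$
$\frac{a{\left(V \right)}}{-2631918} = \frac{220}{-2631918} = 220 \left(- \frac{1}{2631918}\right) = - \frac{110}{1315959}$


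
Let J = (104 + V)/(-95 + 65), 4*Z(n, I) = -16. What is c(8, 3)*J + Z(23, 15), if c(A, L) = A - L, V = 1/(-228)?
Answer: -29183/1368 ≈ -21.333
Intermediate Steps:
V = -1/228 ≈ -0.0043860
Z(n, I) = -4 (Z(n, I) = (¼)*(-16) = -4)
J = -23711/6840 (J = (104 - 1/228)/(-95 + 65) = (23711/228)/(-30) = (23711/228)*(-1/30) = -23711/6840 ≈ -3.4665)
c(8, 3)*J + Z(23, 15) = (8 - 1*3)*(-23711/6840) - 4 = (8 - 3)*(-23711/6840) - 4 = 5*(-23711/6840) - 4 = -23711/1368 - 4 = -29183/1368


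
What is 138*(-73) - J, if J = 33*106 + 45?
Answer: -13617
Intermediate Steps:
J = 3543 (J = 3498 + 45 = 3543)
138*(-73) - J = 138*(-73) - 1*3543 = -10074 - 3543 = -13617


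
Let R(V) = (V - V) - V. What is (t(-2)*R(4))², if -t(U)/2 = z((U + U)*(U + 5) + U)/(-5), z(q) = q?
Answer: 12544/25 ≈ 501.76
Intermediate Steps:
t(U) = 2*U/5 + 4*U*(5 + U)/5 (t(U) = -2*((U + U)*(U + 5) + U)/(-5) = -2*((2*U)*(5 + U) + U)*(-1)/5 = -2*(2*U*(5 + U) + U)*(-1)/5 = -2*(U + 2*U*(5 + U))*(-1)/5 = -2*(-U/5 - 2*U*(5 + U)/5) = 2*U/5 + 4*U*(5 + U)/5)
R(V) = -V (R(V) = 0 - V = -V)
(t(-2)*R(4))² = (((⅖)*(-2)*(11 + 2*(-2)))*(-1*4))² = (((⅖)*(-2)*(11 - 4))*(-4))² = (((⅖)*(-2)*7)*(-4))² = (-28/5*(-4))² = (112/5)² = 12544/25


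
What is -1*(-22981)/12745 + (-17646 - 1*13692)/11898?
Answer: -6998604/8424445 ≈ -0.83075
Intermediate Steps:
-1*(-22981)/12745 + (-17646 - 1*13692)/11898 = 22981*(1/12745) + (-17646 - 13692)*(1/11898) = 22981/12745 - 31338*1/11898 = 22981/12745 - 1741/661 = -6998604/8424445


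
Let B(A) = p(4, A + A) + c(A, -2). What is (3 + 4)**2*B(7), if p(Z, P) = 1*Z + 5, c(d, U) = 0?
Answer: 441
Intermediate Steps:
p(Z, P) = 5 + Z (p(Z, P) = Z + 5 = 5 + Z)
B(A) = 9 (B(A) = (5 + 4) + 0 = 9 + 0 = 9)
(3 + 4)**2*B(7) = (3 + 4)**2*9 = 7**2*9 = 49*9 = 441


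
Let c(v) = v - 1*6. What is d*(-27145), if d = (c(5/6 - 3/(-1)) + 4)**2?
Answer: -3284545/36 ≈ -91237.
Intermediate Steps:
c(v) = -6 + v (c(v) = v - 6 = -6 + v)
d = 121/36 (d = ((-6 + (5/6 - 3/(-1))) + 4)**2 = ((-6 + (5*(1/6) - 3*(-1))) + 4)**2 = ((-6 + (5/6 + 3)) + 4)**2 = ((-6 + 23/6) + 4)**2 = (-13/6 + 4)**2 = (11/6)**2 = 121/36 ≈ 3.3611)
d*(-27145) = (121/36)*(-27145) = -3284545/36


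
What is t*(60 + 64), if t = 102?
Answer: 12648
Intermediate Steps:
t*(60 + 64) = 102*(60 + 64) = 102*124 = 12648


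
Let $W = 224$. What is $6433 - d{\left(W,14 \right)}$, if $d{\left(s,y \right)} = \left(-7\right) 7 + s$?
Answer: $6258$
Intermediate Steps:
$d{\left(s,y \right)} = -49 + s$
$6433 - d{\left(W,14 \right)} = 6433 - \left(-49 + 224\right) = 6433 - 175 = 6258$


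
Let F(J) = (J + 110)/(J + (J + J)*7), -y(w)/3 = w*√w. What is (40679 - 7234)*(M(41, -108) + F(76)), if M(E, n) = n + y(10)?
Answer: -137050921/38 - 1003350*√10 ≈ -6.7795e+6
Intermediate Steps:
y(w) = -3*w^(3/2) (y(w) = -3*w*√w = -3*w^(3/2))
M(E, n) = n - 30*√10
F(J) = (110 + J)/(15*J) (F(J) = (110 + J)/(J + (2*J)*7) = (110 + J)/(J + 14*J) = (110 + J)/((15*J)) = (110 + J)*(1/(15*J)) = (110 + J)/(15*J))
(40679 - 7234)*(M(41, -108) + F(76)) = (40679 - 7234)*((-108 - 30*√10) + (1/15)*(110 + 76)/76) = 33445*((-108 - 30*√10) + (1/15)*(1/76)*186) = 33445*((-108 - 30*√10) + 31/190) = 33445*(-20489/190 - 30*√10) = -137050921/38 - 1003350*√10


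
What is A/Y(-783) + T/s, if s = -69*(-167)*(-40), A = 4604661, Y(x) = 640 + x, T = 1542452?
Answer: -530650229689/16477890 ≈ -32204.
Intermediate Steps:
s = -460920 (s = 11523*(-40) = -460920)
A/Y(-783) + T/s = 4604661/(640 - 783) + 1542452/(-460920) = 4604661/(-143) + 1542452*(-1/460920) = 4604661*(-1/143) - 385613/115230 = -4604661/143 - 385613/115230 = -530650229689/16477890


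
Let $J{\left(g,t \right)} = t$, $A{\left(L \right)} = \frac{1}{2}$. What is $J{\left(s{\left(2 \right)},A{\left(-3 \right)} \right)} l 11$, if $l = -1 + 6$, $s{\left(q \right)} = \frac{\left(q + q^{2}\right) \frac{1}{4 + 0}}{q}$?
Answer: $\frac{55}{2} \approx 27.5$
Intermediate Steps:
$s{\left(q \right)} = \frac{\frac{q}{4} + \frac{q^{2}}{4}}{q}$ ($s{\left(q \right)} = \frac{\left(q + q^{2}\right) \frac{1}{4}}{q} = \frac{\frac{q}{4} + \frac{q^{2}}{4}}{q}$)
$A{\left(L \right)} = \frac{1}{2}$
$l = 5$
$J{\left(s{\left(2 \right)},A{\left(-3 \right)} \right)} l 11 = \frac{1}{2} \cdot 5 \cdot 11 = \frac{5}{2} \cdot 11 = \frac{55}{2}$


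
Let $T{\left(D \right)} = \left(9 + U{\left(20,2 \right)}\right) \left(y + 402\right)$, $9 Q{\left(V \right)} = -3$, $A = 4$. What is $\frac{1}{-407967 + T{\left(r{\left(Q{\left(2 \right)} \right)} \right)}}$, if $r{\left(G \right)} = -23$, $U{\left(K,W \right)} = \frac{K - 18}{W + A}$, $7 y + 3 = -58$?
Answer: $- \frac{3}{1212889} \approx -2.4734 \cdot 10^{-6}$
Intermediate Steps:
$Q{\left(V \right)} = - \frac{1}{3}$ ($Q{\left(V \right)} = \frac{1}{9} \left(-3\right) = - \frac{1}{3}$)
$y = - \frac{61}{7}$ ($y = - \frac{3}{7} + \frac{1}{7} \left(-58\right) = - \frac{3}{7} - \frac{58}{7} = - \frac{61}{7} \approx -8.7143$)
$U{\left(K,W \right)} = \frac{-18 + K}{4 + W}$ ($U{\left(K,W \right)} = \frac{K - 18}{W + 4} = \frac{-18 + K}{4 + W}$)
$T{\left(D \right)} = \frac{11012}{3}$ ($T{\left(D \right)} = \left(9 + \frac{-18 + 20}{4 + 2}\right) \left(- \frac{61}{7} + 402\right) = \left(9 + \frac{1}{6} \cdot 2\right) \frac{2753}{7} = \left(9 + \frac{1}{3}\right) \frac{2753}{7} = \frac{28}{3} \cdot \frac{2753}{7} = \frac{11012}{3}$)
$\frac{1}{-407967 + T{\left(r{\left(Q{\left(2 \right)} \right)} \right)}} = \frac{1}{-407967 + \frac{11012}{3}} = \frac{1}{- \frac{1212889}{3}} = - \frac{3}{1212889}$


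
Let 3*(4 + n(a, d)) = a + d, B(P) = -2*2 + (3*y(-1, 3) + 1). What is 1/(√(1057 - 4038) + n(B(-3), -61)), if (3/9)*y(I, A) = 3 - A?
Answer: -228/32605 - 9*I*√2981/32605 ≈ -0.0069928 - 0.015071*I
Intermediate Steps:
y(I, A) = 9 - 3*A (y(I, A) = 3*(3 - A) = 9 - 3*A)
B(P) = -3 (B(P) = -2*2 + (3*(9 - 3*3) + 1) = -4 + (3*(9 - 9) + 1) = -4 + (3*0 + 1) = -4 + (0 + 1) = -4 + 1 = -3)
n(a, d) = -4 + a/3 + d/3 (n(a, d) = -4 + (a + d)/3 = -4 + (a/3 + d/3) = -4 + a/3 + d/3)
1/(√(1057 - 4038) + n(B(-3), -61)) = 1/(√(1057 - 4038) + (-4 + (⅓)*(-3) + (⅓)*(-61))) = 1/(√(-2981) + (-4 - 1 - 61/3)) = 1/(I*√2981 - 76/3) = 1/(-76/3 + I*√2981)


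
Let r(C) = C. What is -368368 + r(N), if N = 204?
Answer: -368164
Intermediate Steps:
-368368 + r(N) = -368368 + 204 = -368164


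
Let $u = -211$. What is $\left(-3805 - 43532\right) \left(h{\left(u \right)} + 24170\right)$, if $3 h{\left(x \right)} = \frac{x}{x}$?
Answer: $-1144151069$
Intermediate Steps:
$h{\left(x \right)} = \frac{1}{3}$ ($h{\left(x \right)} = \frac{x \frac{1}{x}}{3} = \frac{1}{3} \cdot 1 = \frac{1}{3}$)
$\left(-3805 - 43532\right) \left(h{\left(u \right)} + 24170\right) = \left(-3805 - 43532\right) \left(\frac{1}{3} + 24170\right) = \left(-47337\right) \frac{72511}{3} = -1144151069$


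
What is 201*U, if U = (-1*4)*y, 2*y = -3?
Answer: 1206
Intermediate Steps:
y = -3/2 (y = (½)*(-3) = -3/2 ≈ -1.5000)
U = 6 (U = -1*4*(-3/2) = -4*(-3/2) = 6)
201*U = 201*6 = 1206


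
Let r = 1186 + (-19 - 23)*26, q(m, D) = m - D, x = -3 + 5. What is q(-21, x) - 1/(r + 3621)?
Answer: -85446/3715 ≈ -23.000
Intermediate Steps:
x = 2
r = 94 (r = 1186 - 42*26 = 1186 - 1092 = 94)
q(-21, x) - 1/(r + 3621) = (-21 - 1*2) - 1/(94 + 3621) = (-21 - 2) - 1/3715 = -23 - 1*1/3715 = -23 - 1/3715 = -85446/3715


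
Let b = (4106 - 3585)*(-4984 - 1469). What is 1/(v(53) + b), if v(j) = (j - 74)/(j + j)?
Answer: -106/356373399 ≈ -2.9744e-7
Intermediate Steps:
v(j) = (-74 + j)/(2*j) (v(j) = (-74 + j)/((2*j)) = (-74 + j)*(1/(2*j)) = (-74 + j)/(2*j))
b = -3362013 (b = 521*(-6453) = -3362013)
1/(v(53) + b) = 1/((½)*(-74 + 53)/53 - 3362013) = 1/((½)*(1/53)*(-21) - 3362013) = 1/(-21/106 - 3362013) = 1/(-356373399/106) = -106/356373399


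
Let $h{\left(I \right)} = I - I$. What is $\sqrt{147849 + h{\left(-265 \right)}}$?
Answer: $\sqrt{147849} \approx 384.51$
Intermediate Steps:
$h{\left(I \right)} = 0$
$\sqrt{147849 + h{\left(-265 \right)}} = \sqrt{147849 + 0} = \sqrt{147849}$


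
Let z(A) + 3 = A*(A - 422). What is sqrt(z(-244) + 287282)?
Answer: sqrt(449783) ≈ 670.66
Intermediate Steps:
z(A) = -3 + A*(-422 + A) (z(A) = -3 + A*(A - 422) = -3 + A*(-422 + A))
sqrt(z(-244) + 287282) = sqrt((-3 + (-244)**2 - 422*(-244)) + 287282) = sqrt((-3 + 59536 + 102968) + 287282) = sqrt(162501 + 287282) = sqrt(449783)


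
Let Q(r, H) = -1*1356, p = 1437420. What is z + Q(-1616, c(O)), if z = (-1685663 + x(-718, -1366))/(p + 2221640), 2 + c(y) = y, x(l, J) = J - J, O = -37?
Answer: -4963371023/3659060 ≈ -1356.5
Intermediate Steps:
x(l, J) = 0
c(y) = -2 + y
z = -1685663/3659060 (z = (-1685663 + 0)/(1437420 + 2221640) = -1685663/3659060 ≈ -0.46068)
Q(r, H) = -1356
z + Q(-1616, c(O)) = -1685663/3659060 - 1356 = -4963371023/3659060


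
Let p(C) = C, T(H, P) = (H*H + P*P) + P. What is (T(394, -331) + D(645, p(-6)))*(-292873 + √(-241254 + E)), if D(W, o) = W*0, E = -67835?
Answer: -77454950818 + 264466*I*√309089 ≈ -7.7455e+10 + 1.4703e+8*I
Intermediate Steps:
T(H, P) = P + H² + P² (T(H, P) = (H² + P²) + P = P + H² + P²)
D(W, o) = 0
(T(394, -331) + D(645, p(-6)))*(-292873 + √(-241254 + E)) = ((-331 + 394² + (-331)²) + 0)*(-292873 + √(-241254 - 67835)) = ((-331 + 155236 + 109561) + 0)*(-292873 + √(-309089)) = (264466 + 0)*(-292873 + I*√309089) = 264466*(-292873 + I*√309089) = -77454950818 + 264466*I*√309089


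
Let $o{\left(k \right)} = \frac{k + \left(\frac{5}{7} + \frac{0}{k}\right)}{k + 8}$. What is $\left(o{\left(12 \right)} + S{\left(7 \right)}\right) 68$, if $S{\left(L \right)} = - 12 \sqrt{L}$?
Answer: $\frac{1513}{35} - 816 \sqrt{7} \approx -2115.7$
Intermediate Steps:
$o{\left(k \right)} = \frac{\frac{5}{7} + k}{8 + k}$ ($o{\left(k \right)} = \frac{k + \left(5 \cdot \frac{1}{7} + 0\right)}{8 + k} = \frac{k + \left(\frac{5}{7} + 0\right)}{8 + k} = \frac{k + \frac{5}{7}}{8 + k} = \frac{\frac{5}{7} + k}{8 + k}$)
$\left(o{\left(12 \right)} + S{\left(7 \right)}\right) 68 = \left(\frac{\frac{5}{7} + 12}{8 + 12} - 12 \sqrt{7}\right) 68 = \left(\frac{1}{20} \cdot \frac{89}{7} - 12 \sqrt{7}\right) 68 = \left(\frac{89}{140} - 12 \sqrt{7}\right) 68 = \frac{1513}{35} - 816 \sqrt{7}$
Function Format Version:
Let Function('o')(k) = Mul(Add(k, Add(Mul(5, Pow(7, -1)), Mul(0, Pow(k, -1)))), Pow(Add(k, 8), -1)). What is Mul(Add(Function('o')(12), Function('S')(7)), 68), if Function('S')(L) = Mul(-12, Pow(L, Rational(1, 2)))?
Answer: Add(Rational(1513, 35), Mul(-816, Pow(7, Rational(1, 2)))) ≈ -2115.7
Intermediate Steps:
Function('o')(k) = Mul(Pow(Add(8, k), -1), Add(Rational(5, 7), k)) (Function('o')(k) = Mul(Add(k, Add(Mul(5, Rational(1, 7)), 0)), Pow(Add(8, k), -1)) = Mul(Add(k, Add(Rational(5, 7), 0)), Pow(Add(8, k), -1)) = Mul(Add(k, Rational(5, 7)), Pow(Add(8, k), -1)) = Mul(Add(Rational(5, 7), k), Pow(Add(8, k), -1)) = Mul(Pow(Add(8, k), -1), Add(Rational(5, 7), k)))
Mul(Add(Function('o')(12), Function('S')(7)), 68) = Mul(Add(Mul(Pow(Add(8, 12), -1), Add(Rational(5, 7), 12)), Mul(-12, Pow(7, Rational(1, 2)))), 68) = Mul(Add(Mul(Pow(20, -1), Rational(89, 7)), Mul(-12, Pow(7, Rational(1, 2)))), 68) = Mul(Add(Mul(Rational(1, 20), Rational(89, 7)), Mul(-12, Pow(7, Rational(1, 2)))), 68) = Mul(Add(Rational(89, 140), Mul(-12, Pow(7, Rational(1, 2)))), 68) = Add(Rational(1513, 35), Mul(-816, Pow(7, Rational(1, 2))))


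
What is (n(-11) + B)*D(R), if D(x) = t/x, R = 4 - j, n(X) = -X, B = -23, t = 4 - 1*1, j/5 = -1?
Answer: -4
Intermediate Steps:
j = -5 (j = 5*(-1) = -5)
t = 3 (t = 4 - 1 = 3)
R = 9 (R = 4 - 1*(-5) = 4 + 5 = 9)
D(x) = 3/x
(n(-11) + B)*D(R) = (-1*(-11) - 23)*(3/9) = (11 - 23)*(3*(1/9)) = -12*1/3 = -4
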